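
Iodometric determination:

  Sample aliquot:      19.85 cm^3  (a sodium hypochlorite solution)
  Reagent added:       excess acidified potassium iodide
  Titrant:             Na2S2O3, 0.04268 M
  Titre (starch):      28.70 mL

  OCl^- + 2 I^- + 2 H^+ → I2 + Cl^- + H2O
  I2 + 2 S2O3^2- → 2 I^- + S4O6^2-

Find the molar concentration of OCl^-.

0.03085 M

n(S2O3^2-) = 0.02870 × 0.04268 = 1.225 × 10^-3 mol
n(I2) = n(S2O3^2-)/2 = 6.125 × 10^-4 mol
n(OCl^-) in the aliquot = 6.125 × 10^-4 mol (1:1 ratio)
[OCl^-] = 6.125 × 10^-4 / 0.01985 = 0.03085 mol/L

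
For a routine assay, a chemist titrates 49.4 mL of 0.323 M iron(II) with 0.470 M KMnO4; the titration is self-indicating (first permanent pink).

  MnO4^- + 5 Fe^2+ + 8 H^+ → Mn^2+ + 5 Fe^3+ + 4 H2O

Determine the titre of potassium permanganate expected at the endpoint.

n(Fe2+) = 0.0494 L × 0.323 mol/L = 0.0160 mol
From the 1:5 stoichiometry, n(KMnO4) = 1/5 × 0.0160 = 3.19 × 10^-3 mol
V(KMnO4) = 3.19 × 10^-3 mol / 0.470 mol/L = 0.00679 L = 6.79 mL

6.79 mL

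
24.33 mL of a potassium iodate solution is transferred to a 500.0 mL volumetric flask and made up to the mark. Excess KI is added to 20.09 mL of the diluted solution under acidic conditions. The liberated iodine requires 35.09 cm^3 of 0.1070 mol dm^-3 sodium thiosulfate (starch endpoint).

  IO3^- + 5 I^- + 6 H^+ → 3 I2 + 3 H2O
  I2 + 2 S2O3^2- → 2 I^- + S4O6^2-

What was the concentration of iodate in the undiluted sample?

0.6401 mol/L

n(S2O3^2-) = 0.03509 × 0.1070 = 3.755 × 10^-3 mol
n(I2) = n(S2O3^2-)/2 = 1.877 × 10^-3 mol
From the 1:3 ratio, n(IO3^-) in the aliquot = 1/3 × 1.877 × 10^-3 = 6.258 × 10^-4 mol
[IO3^-]_dilute = 6.258 × 10^-4 / 0.02009 = 0.03115 mol/L
[IO3^-]_original = 0.03115 × 500.0/24.33 = 0.6401 mol/L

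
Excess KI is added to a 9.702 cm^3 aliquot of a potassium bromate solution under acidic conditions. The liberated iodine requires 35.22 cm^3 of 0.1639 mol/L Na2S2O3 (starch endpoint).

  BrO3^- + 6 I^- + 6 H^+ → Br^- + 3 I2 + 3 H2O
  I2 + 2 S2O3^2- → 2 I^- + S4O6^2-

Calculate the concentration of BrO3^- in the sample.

n(S2O3^2-) = 0.03522 × 0.1639 = 5.773 × 10^-3 mol
n(I2) = n(S2O3^2-)/2 = 2.886 × 10^-3 mol
From the 1:3 ratio, n(BrO3^-) in the aliquot = 1/3 × 2.886 × 10^-3 = 9.621 × 10^-4 mol
[BrO3^-] = 9.621 × 10^-4 / 0.009702 = 0.09916 mol/L

0.09916 mol/L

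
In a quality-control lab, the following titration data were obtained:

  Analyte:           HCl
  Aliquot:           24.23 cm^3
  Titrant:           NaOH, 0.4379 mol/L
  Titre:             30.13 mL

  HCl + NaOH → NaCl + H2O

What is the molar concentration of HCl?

0.5445 mol/L

n(NaOH) = 0.03013 L × 0.4379 mol/L = 0.01319 mol
n(HCl) = 0.01319 mol (1:1 mole ratio)
[HCl] = 0.01319 mol / 0.02423 L = 0.5445 mol/L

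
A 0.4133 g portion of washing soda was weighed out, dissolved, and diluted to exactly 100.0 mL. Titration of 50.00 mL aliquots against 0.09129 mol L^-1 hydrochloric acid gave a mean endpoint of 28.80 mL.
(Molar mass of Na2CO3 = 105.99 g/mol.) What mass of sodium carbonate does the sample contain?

Na2CO3 + 2 HCl → 2 NaCl + H2O + CO2
n(HCl) per titration = 0.02880 × 0.09129 = 2.629 × 10^-3 mol
From the 1:2 ratio, n(Na2CO3) in each aliquot = 1/2 × 2.629 × 10^-3 = 1.315 × 10^-3 mol
n(Na2CO3) in the whole flask = 1.315 × 10^-3 × 100.0/50.00 = 2.629 × 10^-3 mol
mass of Na2CO3 = 2.629 × 10^-3 × 105.99 = 0.2787 g

0.2787 g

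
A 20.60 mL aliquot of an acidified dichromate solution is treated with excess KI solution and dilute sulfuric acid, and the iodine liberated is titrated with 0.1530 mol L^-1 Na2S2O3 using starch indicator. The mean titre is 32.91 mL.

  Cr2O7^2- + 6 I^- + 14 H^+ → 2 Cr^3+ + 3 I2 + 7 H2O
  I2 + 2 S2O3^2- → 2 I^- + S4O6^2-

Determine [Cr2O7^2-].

n(S2O3^2-) = 0.03291 × 0.1530 = 5.035 × 10^-3 mol
n(I2) = n(S2O3^2-)/2 = 2.518 × 10^-3 mol
From the 1:3 ratio, n(Cr2O7^2-) in the aliquot = 1/3 × 2.518 × 10^-3 = 8.392 × 10^-4 mol
[Cr2O7^2-] = 8.392 × 10^-4 / 0.02060 = 0.04074 mol/L

0.04074 mol/L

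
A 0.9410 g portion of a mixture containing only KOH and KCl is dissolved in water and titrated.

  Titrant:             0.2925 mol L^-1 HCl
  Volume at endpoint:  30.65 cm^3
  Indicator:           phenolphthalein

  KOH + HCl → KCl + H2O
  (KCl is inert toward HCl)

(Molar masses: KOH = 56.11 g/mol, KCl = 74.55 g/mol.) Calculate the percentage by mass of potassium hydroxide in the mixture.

53.46 %

n(HCl) = 0.03065 × 0.2925 = 8.965 × 10^-3 mol
Let x = n(KOH), y = n(KCl).
Titrant: 1x = 8.965 × 10^-3;  mass: 56.11x + 74.55y = 0.9410
Solving, x = 8.965 × 10^-3 mol, y = 5.875 × 10^-3 mol
mass of KOH = 8.965 × 10^-3 × 56.11 = 0.5030 g
% KOH = 0.5030 / 0.9410 × 100 = 53.46 %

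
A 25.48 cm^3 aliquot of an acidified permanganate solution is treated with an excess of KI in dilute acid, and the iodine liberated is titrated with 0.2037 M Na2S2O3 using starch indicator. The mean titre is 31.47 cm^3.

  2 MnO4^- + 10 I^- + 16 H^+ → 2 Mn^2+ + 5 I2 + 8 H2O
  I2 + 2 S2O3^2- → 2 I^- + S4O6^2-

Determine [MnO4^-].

n(S2O3^2-) = 0.03147 × 0.2037 = 6.410 × 10^-3 mol
n(I2) = n(S2O3^2-)/2 = 3.205 × 10^-3 mol
From the 2:5 ratio, n(MnO4^-) in the aliquot = 2/5 × 3.205 × 10^-3 = 1.282 × 10^-3 mol
[MnO4^-] = 1.282 × 10^-3 / 0.02548 = 0.05032 mol/L

0.05032 M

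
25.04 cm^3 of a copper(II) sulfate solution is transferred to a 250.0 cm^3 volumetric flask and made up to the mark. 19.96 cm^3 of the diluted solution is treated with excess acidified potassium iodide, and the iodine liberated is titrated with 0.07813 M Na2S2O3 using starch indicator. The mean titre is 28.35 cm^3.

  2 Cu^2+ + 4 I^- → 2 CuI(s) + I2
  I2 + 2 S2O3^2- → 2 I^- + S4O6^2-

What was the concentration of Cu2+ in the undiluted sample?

1.108 M

n(S2O3^2-) = 0.02835 × 0.07813 = 2.215 × 10^-3 mol
n(I2) = n(S2O3^2-)/2 = 1.107 × 10^-3 mol
From the 2:1 ratio, n(Cu2+) in the aliquot = 2/1 × 1.107 × 10^-3 = 2.215 × 10^-3 mol
[Cu2+]_dilute = 2.215 × 10^-3 / 0.01996 = 0.1110 mol/L
[Cu2+]_original = 0.1110 × 250.0/25.04 = 1.108 mol/L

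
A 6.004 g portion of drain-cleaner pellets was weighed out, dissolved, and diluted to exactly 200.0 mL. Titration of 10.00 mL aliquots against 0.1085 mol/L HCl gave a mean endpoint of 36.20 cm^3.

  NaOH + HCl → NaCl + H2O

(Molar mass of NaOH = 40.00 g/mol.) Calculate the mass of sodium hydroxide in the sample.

3.142 g

n(HCl) per titration = 0.03620 × 0.1085 = 3.928 × 10^-3 mol
n(NaOH) in each aliquot = 3.928 × 10^-3 mol (1:1 ratio)
n(NaOH) in the whole flask = 3.928 × 10^-3 × 200.0/10.00 = 0.07855 mol
mass of NaOH = 0.07855 × 40.00 = 3.142 g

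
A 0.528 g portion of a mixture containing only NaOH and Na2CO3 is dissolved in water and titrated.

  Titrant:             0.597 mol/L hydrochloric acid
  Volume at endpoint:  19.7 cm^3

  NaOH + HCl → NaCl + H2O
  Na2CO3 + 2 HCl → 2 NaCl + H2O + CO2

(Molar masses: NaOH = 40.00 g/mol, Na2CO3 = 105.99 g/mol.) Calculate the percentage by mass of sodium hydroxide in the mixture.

55.5 %

n(HCl) = 0.0197 × 0.597 = 0.0118 mol
Let x = n(NaOH), y = n(Na2CO3).
Titrant: 1x + 2y = 0.0118;  mass: 40.00x + 105.99y = 0.528
Solving, x = 7.33 × 10^-3 mol, y = 2.21 × 10^-3 mol
mass of NaOH = 7.33 × 10^-3 × 40.00 = 0.293 g
% NaOH = 0.293 / 0.528 × 100 = 55.5 %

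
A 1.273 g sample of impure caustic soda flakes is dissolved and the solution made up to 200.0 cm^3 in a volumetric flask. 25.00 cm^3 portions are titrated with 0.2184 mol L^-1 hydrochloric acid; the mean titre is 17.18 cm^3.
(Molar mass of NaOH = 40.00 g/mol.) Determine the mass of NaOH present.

NaOH + HCl → NaCl + H2O
n(HCl) per titration = 0.01718 × 0.2184 = 3.752 × 10^-3 mol
n(NaOH) in each aliquot = 3.752 × 10^-3 mol (1:1 ratio)
n(NaOH) in the whole flask = 3.752 × 10^-3 × 200.0/25.00 = 0.03002 mol
mass of NaOH = 0.03002 × 40.00 = 1.201 g

1.201 g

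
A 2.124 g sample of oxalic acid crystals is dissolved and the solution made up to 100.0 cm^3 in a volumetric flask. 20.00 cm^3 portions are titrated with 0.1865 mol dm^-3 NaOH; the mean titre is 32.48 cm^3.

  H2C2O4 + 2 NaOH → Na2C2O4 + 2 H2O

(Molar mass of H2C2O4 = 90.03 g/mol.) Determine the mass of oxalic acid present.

1.363 g

n(NaOH) per titration = 0.03248 × 0.1865 = 6.058 × 10^-3 mol
From the 1:2 ratio, n(H2C2O4) in each aliquot = 1/2 × 6.058 × 10^-3 = 3.029 × 10^-3 mol
n(H2C2O4) in the whole flask = 3.029 × 10^-3 × 100.0/20.00 = 0.01514 mol
mass of H2C2O4 = 0.01514 × 90.03 = 1.363 g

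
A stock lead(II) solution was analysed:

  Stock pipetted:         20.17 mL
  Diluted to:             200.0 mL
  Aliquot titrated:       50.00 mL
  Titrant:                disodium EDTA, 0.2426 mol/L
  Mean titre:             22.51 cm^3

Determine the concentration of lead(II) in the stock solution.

1.083 mol/L

Pb^2+ + EDTA^4- → [Pb(EDTA)]^2-
n(EDTA) = 0.02251 × 0.2426 = 5.461 × 10^-3 mol
n(Pb2+) in the aliquot = 5.461 × 10^-3 mol (1:1 ratio)
[Pb2+]_dilute = 5.461 × 10^-3 / 0.05000 = 0.1092 mol/L
Dilution factor = 200.0 / 20.17 = 9.916
[Pb2+]_stock = 0.1092 × 9.916 = 1.083 mol/L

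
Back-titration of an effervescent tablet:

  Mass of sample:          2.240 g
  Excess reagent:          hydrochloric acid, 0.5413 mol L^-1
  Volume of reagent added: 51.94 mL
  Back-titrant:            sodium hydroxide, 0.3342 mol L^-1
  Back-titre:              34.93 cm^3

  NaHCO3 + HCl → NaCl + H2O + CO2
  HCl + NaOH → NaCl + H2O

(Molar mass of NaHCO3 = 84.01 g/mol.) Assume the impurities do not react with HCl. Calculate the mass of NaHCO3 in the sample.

1.381 g

n(HCl) added = 0.05194 × 0.5413 = 0.02812 mol
n(NaOH) used in back-titration = 0.03493 × 0.3342 = 0.01167 mol
n(HCl) left over = 0.01167 mol (1:1 ratio)
n(HCl) consumed by analyte = 0.02812 − 0.01167 = 0.01644 mol
n(NaHCO3) = 0.01644 mol (1:1 ratio)
mass of NaHCO3 = 0.01644 × 84.01 = 1.381 g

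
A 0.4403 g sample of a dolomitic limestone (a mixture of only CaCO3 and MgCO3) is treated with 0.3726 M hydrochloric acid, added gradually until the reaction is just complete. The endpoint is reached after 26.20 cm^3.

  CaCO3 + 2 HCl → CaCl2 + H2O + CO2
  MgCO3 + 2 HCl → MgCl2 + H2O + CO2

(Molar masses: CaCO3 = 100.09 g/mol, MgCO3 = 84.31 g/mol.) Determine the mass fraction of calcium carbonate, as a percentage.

n(HCl) = 0.02620 × 0.3726 = 9.762 × 10^-3 mol
Let x = n(CaCO3), y = n(MgCO3).
Titrant: 2x + 2y = 9.762 × 10^-3;  mass: 100.09x + 84.31y = 0.4403
Solving, x = 1.824 × 10^-3 mol, y = 3.057 × 10^-3 mol
mass of CaCO3 = 1.824 × 10^-3 × 100.09 = 0.1825 g
% CaCO3 = 0.1825 / 0.4403 × 100 = 41.46 %

41.46 %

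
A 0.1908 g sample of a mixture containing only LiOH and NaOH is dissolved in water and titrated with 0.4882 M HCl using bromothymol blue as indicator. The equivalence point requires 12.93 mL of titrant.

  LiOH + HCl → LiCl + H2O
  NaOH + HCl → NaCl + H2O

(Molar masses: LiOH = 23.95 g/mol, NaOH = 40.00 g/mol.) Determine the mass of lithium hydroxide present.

n(HCl) = 0.01293 × 0.4882 = 6.312 × 10^-3 mol
Let x = n(LiOH), y = n(NaOH).
Titrant: 1x + 1y = 6.312 × 10^-3;  mass: 23.95x + 40.00y = 0.1908
Solving, x = 3.844 × 10^-3 mol, y = 2.468 × 10^-3 mol
mass of LiOH = 3.844 × 10^-3 × 23.95 = 0.09207 g

0.09207 g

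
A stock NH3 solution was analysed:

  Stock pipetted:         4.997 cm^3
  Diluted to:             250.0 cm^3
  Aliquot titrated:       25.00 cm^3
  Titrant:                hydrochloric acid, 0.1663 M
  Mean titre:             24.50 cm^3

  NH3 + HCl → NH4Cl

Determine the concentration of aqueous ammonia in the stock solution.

n(HCl) = 0.02450 × 0.1663 = 4.074 × 10^-3 mol
n(NH3) in the aliquot = 4.074 × 10^-3 mol (1:1 ratio)
[NH3]_dilute = 4.074 × 10^-3 / 0.02500 = 0.1630 mol/L
Dilution factor = 250.0 / 4.997 = 50.03
[NH3]_stock = 0.1630 × 50.03 = 8.154 mol/L

8.154 M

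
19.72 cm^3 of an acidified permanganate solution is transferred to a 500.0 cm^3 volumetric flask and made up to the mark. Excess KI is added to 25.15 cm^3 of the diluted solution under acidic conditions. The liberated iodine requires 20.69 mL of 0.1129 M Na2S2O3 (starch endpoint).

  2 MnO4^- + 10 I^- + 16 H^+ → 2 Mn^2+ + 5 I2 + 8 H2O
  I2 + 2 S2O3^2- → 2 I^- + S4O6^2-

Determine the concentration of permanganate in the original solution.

n(S2O3^2-) = 0.02069 × 0.1129 = 2.336 × 10^-3 mol
n(I2) = n(S2O3^2-)/2 = 1.168 × 10^-3 mol
From the 2:5 ratio, n(MnO4^-) in the aliquot = 2/5 × 1.168 × 10^-3 = 4.672 × 10^-4 mol
[MnO4^-]_dilute = 4.672 × 10^-4 / 0.02515 = 0.01858 mol/L
[MnO4^-]_original = 0.01858 × 500.0/19.72 = 0.4710 mol/L

0.4710 M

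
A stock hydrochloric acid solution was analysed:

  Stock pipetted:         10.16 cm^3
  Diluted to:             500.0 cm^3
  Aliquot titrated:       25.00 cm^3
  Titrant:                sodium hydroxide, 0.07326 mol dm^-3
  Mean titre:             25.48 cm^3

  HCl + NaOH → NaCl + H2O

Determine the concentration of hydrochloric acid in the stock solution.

n(NaOH) = 0.02548 × 0.07326 = 1.867 × 10^-3 mol
n(HCl) in the aliquot = 1.867 × 10^-3 mol (1:1 ratio)
[HCl]_dilute = 1.867 × 10^-3 / 0.02500 = 0.07467 mol/L
Dilution factor = 500.0 / 10.16 = 49.21
[HCl]_stock = 0.07467 × 49.21 = 3.675 mol/L

3.675 mol/L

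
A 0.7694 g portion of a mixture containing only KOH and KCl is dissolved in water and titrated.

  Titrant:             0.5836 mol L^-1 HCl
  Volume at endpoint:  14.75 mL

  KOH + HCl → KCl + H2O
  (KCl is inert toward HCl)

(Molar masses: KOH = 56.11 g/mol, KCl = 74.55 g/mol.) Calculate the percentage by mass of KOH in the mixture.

n(HCl) = 0.01475 × 0.5836 = 8.608 × 10^-3 mol
Let x = n(KOH), y = n(KCl).
Titrant: 1x = 8.608 × 10^-3;  mass: 56.11x + 74.55y = 0.7694
Solving, x = 8.608 × 10^-3 mol, y = 3.842 × 10^-3 mol
mass of KOH = 8.608 × 10^-3 × 56.11 = 0.4830 g
% KOH = 0.4830 / 0.7694 × 100 = 62.78 %

62.78 %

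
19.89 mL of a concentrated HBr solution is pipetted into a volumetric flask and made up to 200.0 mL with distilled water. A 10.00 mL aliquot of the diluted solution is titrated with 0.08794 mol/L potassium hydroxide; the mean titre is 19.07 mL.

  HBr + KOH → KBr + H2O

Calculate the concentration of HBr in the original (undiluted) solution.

n(KOH) = 0.01907 × 0.08794 = 1.677 × 10^-3 mol
n(HBr) in the aliquot = 1.677 × 10^-3 mol (1:1 ratio)
[HBr]_dilute = 1.677 × 10^-3 / 0.01000 = 0.1677 mol/L
Dilution factor = 200.0 / 19.89 = 10.06
[HBr]_stock = 0.1677 × 10.06 = 1.686 mol/L

1.686 mol/L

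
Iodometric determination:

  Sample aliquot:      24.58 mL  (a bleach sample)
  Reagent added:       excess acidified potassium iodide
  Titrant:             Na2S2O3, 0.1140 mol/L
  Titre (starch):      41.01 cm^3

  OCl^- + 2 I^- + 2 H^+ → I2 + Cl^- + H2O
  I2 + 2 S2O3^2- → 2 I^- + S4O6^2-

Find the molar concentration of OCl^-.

0.09510 mol/L

n(S2O3^2-) = 0.04101 × 0.1140 = 4.675 × 10^-3 mol
n(I2) = n(S2O3^2-)/2 = 2.338 × 10^-3 mol
n(OCl^-) in the aliquot = 2.338 × 10^-3 mol (1:1 ratio)
[OCl^-] = 2.338 × 10^-3 / 0.02458 = 0.09510 mol/L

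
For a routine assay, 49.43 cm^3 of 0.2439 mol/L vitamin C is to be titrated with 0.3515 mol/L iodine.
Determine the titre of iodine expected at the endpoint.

C6H8O6 + I2 → C6H6O6 + 2 HI
n(C6H8O6) = 0.04943 L × 0.2439 mol/L = 0.01206 mol
n(I2) = 0.01206 mol (1:1 stoichiometry)
V(I2) = 0.01206 mol / 0.3515 mol/L = 0.03430 L = 34.30 mL

34.30 mL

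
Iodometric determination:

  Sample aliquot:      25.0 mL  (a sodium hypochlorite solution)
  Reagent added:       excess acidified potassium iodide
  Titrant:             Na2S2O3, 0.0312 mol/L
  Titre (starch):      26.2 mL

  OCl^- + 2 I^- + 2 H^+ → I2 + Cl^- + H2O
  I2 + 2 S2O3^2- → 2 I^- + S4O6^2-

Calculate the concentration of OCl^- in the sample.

0.0163 mol/L

n(S2O3^2-) = 0.0262 × 0.0312 = 8.17 × 10^-4 mol
n(I2) = n(S2O3^2-)/2 = 4.09 × 10^-4 mol
n(OCl^-) in the aliquot = 4.09 × 10^-4 mol (1:1 ratio)
[OCl^-] = 4.09 × 10^-4 / 0.0250 = 0.0163 mol/L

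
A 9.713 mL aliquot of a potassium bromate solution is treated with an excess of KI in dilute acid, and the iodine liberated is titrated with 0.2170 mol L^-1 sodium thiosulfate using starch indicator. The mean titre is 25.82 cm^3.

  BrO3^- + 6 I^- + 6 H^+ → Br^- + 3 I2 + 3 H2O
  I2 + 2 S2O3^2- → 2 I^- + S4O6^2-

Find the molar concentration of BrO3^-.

n(S2O3^2-) = 0.02582 × 0.2170 = 5.603 × 10^-3 mol
n(I2) = n(S2O3^2-)/2 = 2.801 × 10^-3 mol
From the 1:3 ratio, n(BrO3^-) in the aliquot = 1/3 × 2.801 × 10^-3 = 9.338 × 10^-4 mol
[BrO3^-] = 9.338 × 10^-4 / 0.009713 = 0.09614 mol/L

0.09614 mol/L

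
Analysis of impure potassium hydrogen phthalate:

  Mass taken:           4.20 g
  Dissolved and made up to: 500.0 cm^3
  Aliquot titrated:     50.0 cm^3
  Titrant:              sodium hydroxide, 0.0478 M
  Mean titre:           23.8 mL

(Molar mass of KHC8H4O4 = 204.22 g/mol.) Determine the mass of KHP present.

2.32 g

KHC8H4O4 + NaOH → KNaC8H4O4 + H2O
n(NaOH) per titration = 0.0238 × 0.0478 = 1.14 × 10^-3 mol
n(KHC8H4O4) in each aliquot = 1.14 × 10^-3 mol (1:1 ratio)
n(KHC8H4O4) in the whole flask = 1.14 × 10^-3 × 500.0/50.0 = 0.0114 mol
mass of KHC8H4O4 = 0.0114 × 204.22 = 2.32 g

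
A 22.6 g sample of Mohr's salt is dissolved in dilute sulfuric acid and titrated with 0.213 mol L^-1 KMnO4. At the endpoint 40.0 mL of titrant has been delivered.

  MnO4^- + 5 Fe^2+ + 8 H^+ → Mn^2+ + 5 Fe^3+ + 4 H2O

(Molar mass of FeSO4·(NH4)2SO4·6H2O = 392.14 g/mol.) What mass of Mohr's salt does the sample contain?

n(KMnO4) = 0.0400 L × 0.213 mol/L = 8.52 × 10^-3 mol
From the 5:1 ratio, n(FeSO4·(NH4)2SO4·6H2O) = 5/1 × 8.52 × 10^-3 = 0.0426 mol
mass of FeSO4·(NH4)2SO4·6H2O = 0.0426 × 392.14 g/mol = 16.7 g

16.7 g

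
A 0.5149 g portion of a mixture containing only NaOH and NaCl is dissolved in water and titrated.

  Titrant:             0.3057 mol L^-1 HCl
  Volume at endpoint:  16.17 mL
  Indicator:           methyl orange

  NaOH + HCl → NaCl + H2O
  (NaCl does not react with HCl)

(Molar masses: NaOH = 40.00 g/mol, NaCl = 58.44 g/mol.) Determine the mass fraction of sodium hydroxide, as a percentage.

38.40 %

n(HCl) = 0.01617 × 0.3057 = 4.943 × 10^-3 mol
Let x = n(NaOH), y = n(NaCl).
Titrant: 1x = 4.943 × 10^-3;  mass: 40.00x + 58.44y = 0.5149
Solving, x = 4.943 × 10^-3 mol, y = 5.427 × 10^-3 mol
mass of NaOH = 4.943 × 10^-3 × 40.00 = 0.1977 g
% NaOH = 0.1977 / 0.5149 × 100 = 38.40 %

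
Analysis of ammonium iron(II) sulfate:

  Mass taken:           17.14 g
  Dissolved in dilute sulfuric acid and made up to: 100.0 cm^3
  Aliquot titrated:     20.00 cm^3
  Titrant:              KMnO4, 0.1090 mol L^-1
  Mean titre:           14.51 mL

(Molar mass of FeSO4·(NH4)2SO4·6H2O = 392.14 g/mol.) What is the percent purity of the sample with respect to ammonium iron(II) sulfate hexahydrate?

90.46 %

MnO4^- + 5 Fe^2+ + 8 H^+ → Mn^2+ + 5 Fe^3+ + 4 H2O
n(KMnO4) per titration = 0.01451 × 0.1090 = 1.582 × 10^-3 mol
From the 5:1 ratio, n(FeSO4·(NH4)2SO4·6H2O) in each aliquot = 5/1 × 1.582 × 10^-3 = 7.908 × 10^-3 mol
n(FeSO4·(NH4)2SO4·6H2O) in the whole flask = 7.908 × 10^-3 × 100.0/20.00 = 0.03954 mol
mass of FeSO4·(NH4)2SO4·6H2O = 0.03954 × 392.14 = 15.51 g
% FeSO4·(NH4)2SO4·6H2O = 15.51 / 17.14 × 100 = 90.46 %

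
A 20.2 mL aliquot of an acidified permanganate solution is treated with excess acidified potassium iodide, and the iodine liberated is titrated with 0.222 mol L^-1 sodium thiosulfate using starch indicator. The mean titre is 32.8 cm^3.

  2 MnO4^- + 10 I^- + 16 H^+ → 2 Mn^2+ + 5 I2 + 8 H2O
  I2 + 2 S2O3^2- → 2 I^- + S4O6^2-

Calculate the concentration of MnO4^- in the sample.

0.0721 mol/L

n(S2O3^2-) = 0.0328 × 0.222 = 7.28 × 10^-3 mol
n(I2) = n(S2O3^2-)/2 = 3.64 × 10^-3 mol
From the 2:5 ratio, n(MnO4^-) in the aliquot = 2/5 × 3.64 × 10^-3 = 1.46 × 10^-3 mol
[MnO4^-] = 1.46 × 10^-3 / 0.0202 = 0.0721 mol/L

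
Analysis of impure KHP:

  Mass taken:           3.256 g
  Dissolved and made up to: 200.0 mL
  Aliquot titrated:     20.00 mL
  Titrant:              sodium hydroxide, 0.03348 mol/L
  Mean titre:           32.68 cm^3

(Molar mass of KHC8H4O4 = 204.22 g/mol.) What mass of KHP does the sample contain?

KHC8H4O4 + NaOH → KNaC8H4O4 + H2O
n(NaOH) per titration = 0.03268 × 0.03348 = 1.094 × 10^-3 mol
n(KHC8H4O4) in each aliquot = 1.094 × 10^-3 mol (1:1 ratio)
n(KHC8H4O4) in the whole flask = 1.094 × 10^-3 × 200.0/20.00 = 0.01094 mol
mass of KHC8H4O4 = 0.01094 × 204.22 = 2.234 g

2.234 g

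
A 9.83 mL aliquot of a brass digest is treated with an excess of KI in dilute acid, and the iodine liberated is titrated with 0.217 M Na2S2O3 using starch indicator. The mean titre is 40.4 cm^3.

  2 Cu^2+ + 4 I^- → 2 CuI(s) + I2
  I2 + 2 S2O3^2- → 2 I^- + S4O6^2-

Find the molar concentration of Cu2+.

0.892 M

n(S2O3^2-) = 0.0404 × 0.217 = 8.77 × 10^-3 mol
n(I2) = n(S2O3^2-)/2 = 4.38 × 10^-3 mol
From the 2:1 ratio, n(Cu2+) in the aliquot = 2/1 × 4.38 × 10^-3 = 8.77 × 10^-3 mol
[Cu2+] = 8.77 × 10^-3 / 0.00983 = 0.892 mol/L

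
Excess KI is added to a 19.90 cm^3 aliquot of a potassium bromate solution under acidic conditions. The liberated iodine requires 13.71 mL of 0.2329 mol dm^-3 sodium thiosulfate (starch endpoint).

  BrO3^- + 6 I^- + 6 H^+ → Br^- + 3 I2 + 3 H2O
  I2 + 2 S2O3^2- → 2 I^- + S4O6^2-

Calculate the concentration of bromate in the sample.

0.02674 mol/L

n(S2O3^2-) = 0.01371 × 0.2329 = 3.193 × 10^-3 mol
n(I2) = n(S2O3^2-)/2 = 1.597 × 10^-3 mol
From the 1:3 ratio, n(BrO3^-) in the aliquot = 1/3 × 1.597 × 10^-3 = 5.322 × 10^-4 mol
[BrO3^-] = 5.322 × 10^-4 / 0.01990 = 0.02674 mol/L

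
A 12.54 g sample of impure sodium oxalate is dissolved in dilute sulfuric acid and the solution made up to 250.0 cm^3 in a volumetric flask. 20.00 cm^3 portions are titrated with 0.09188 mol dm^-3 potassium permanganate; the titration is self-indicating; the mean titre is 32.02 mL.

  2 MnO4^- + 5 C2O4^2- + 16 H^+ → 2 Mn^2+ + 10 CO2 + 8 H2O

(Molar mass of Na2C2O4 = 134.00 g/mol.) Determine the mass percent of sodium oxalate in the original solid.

98.24 %

n(KMnO4) per titration = 0.03202 × 0.09188 = 2.942 × 10^-3 mol
From the 5:2 ratio, n(Na2C2O4) in each aliquot = 5/2 × 2.942 × 10^-3 = 7.355 × 10^-3 mol
n(Na2C2O4) in the whole flask = 7.355 × 10^-3 × 250.0/20.00 = 0.09194 mol
mass of Na2C2O4 = 0.09194 × 134.00 = 12.32 g
% Na2C2O4 = 12.32 / 12.54 × 100 = 98.24 %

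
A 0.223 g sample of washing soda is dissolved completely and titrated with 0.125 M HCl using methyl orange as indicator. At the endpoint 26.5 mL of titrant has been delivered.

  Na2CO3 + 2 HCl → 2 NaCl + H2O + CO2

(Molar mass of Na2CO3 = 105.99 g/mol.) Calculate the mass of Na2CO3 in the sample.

n(HCl) = 0.0265 L × 0.125 mol/L = 3.31 × 10^-3 mol
From the 1:2 ratio, n(Na2CO3) = 1/2 × 3.31 × 10^-3 = 1.66 × 10^-3 mol
mass of Na2CO3 = 1.66 × 10^-3 × 105.99 g/mol = 0.176 g

0.176 g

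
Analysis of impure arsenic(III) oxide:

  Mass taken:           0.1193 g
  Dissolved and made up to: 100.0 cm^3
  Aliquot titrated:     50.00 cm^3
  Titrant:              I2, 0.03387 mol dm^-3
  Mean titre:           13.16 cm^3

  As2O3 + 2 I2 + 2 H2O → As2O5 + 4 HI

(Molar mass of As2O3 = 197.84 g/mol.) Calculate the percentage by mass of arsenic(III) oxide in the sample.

73.92 %

n(I2) per titration = 0.01316 × 0.03387 = 4.457 × 10^-4 mol
From the 1:2 ratio, n(As2O3) in each aliquot = 1/2 × 4.457 × 10^-4 = 2.229 × 10^-4 mol
n(As2O3) in the whole flask = 2.229 × 10^-4 × 100.0/50.00 = 4.457 × 10^-4 mol
mass of As2O3 = 4.457 × 10^-4 × 197.84 = 0.08818 g
% As2O3 = 0.08818 / 0.1193 × 100 = 73.92 %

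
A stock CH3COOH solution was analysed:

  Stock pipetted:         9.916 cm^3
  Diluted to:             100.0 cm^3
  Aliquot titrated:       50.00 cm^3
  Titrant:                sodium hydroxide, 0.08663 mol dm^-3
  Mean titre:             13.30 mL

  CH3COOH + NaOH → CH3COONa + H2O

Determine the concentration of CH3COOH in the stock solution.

0.2324 mol/L

n(NaOH) = 0.01330 × 0.08663 = 1.152 × 10^-3 mol
n(CH3COOH) in the aliquot = 1.152 × 10^-3 mol (1:1 ratio)
[CH3COOH]_dilute = 1.152 × 10^-3 / 0.05000 = 0.02304 mol/L
Dilution factor = 100.0 / 9.916 = 10.08
[CH3COOH]_stock = 0.02304 × 10.08 = 0.2324 mol/L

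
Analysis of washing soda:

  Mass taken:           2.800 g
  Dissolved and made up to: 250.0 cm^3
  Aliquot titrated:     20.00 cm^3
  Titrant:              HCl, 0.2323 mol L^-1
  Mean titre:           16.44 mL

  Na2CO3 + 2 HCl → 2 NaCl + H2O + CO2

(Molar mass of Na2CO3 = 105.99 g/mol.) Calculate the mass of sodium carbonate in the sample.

2.530 g

n(HCl) per titration = 0.01644 × 0.2323 = 3.819 × 10^-3 mol
From the 1:2 ratio, n(Na2CO3) in each aliquot = 1/2 × 3.819 × 10^-3 = 1.910 × 10^-3 mol
n(Na2CO3) in the whole flask = 1.910 × 10^-3 × 250.0/20.00 = 0.02387 mol
mass of Na2CO3 = 0.02387 × 105.99 = 2.530 g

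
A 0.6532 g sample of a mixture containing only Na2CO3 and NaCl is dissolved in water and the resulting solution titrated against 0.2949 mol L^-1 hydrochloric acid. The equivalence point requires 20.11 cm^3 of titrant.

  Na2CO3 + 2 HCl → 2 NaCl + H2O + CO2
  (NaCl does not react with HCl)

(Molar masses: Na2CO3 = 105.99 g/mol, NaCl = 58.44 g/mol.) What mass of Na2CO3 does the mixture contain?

0.3143 g

n(HCl) = 0.02011 × 0.2949 = 5.930 × 10^-3 mol
Let x = n(Na2CO3), y = n(NaCl).
Titrant: 2x = 5.930 × 10^-3;  mass: 105.99x + 58.44y = 0.6532
Solving, x = 2.965 × 10^-3 mol, y = 5.799 × 10^-3 mol
mass of Na2CO3 = 2.965 × 10^-3 × 105.99 = 0.3143 g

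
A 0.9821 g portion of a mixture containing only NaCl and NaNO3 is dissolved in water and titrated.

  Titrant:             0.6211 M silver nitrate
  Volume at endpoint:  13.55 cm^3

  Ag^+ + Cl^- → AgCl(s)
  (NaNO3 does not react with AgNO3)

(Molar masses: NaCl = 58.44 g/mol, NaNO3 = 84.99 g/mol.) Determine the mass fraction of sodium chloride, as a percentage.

n(AgNO3) = 0.01355 × 0.6211 = 8.416 × 10^-3 mol
Let x = n(NaCl), y = n(NaNO3).
Titrant: 1x = 8.416 × 10^-3;  mass: 58.44x + 84.99y = 0.9821
Solving, x = 8.416 × 10^-3 mol, y = 5.769 × 10^-3 mol
mass of NaCl = 8.416 × 10^-3 × 58.44 = 0.4918 g
% NaCl = 0.4918 / 0.9821 × 100 = 50.08 %

50.08 %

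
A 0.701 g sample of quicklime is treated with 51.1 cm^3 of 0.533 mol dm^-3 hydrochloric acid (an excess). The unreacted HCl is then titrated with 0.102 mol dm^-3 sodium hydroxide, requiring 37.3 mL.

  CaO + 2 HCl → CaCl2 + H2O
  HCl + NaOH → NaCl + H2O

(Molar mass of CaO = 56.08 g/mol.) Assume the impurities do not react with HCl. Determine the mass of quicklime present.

0.657 g

n(HCl) added = 0.0511 × 0.533 = 0.0272 mol
n(NaOH) used in back-titration = 0.0373 × 0.102 = 3.80 × 10^-3 mol
n(HCl) left over = 3.80 × 10^-3 mol (1:1 ratio)
n(HCl) consumed by analyte = 0.0272 − 3.80 × 10^-3 = 0.0234 mol
From the 1:2 ratio, n(CaO) = 1/2 × 0.0234 = 0.0117 mol
mass of CaO = 0.0117 × 56.08 = 0.657 g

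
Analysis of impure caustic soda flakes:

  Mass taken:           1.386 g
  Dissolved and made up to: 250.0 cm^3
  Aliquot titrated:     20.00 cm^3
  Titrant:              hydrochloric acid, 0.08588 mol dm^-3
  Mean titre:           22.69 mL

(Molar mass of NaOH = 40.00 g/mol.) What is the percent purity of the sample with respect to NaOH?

70.30 %

NaOH + HCl → NaCl + H2O
n(HCl) per titration = 0.02269 × 0.08588 = 1.949 × 10^-3 mol
n(NaOH) in each aliquot = 1.949 × 10^-3 mol (1:1 ratio)
n(NaOH) in the whole flask = 1.949 × 10^-3 × 250.0/20.00 = 0.02436 mol
mass of NaOH = 0.02436 × 40.00 = 0.9743 g
% NaOH = 0.9743 / 1.386 × 100 = 70.30 %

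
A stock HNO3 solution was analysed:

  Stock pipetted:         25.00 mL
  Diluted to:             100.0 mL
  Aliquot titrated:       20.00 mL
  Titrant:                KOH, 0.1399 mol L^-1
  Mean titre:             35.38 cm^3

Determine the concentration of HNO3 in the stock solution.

0.9899 mol/L

HNO3 + KOH → KNO3 + H2O
n(KOH) = 0.03538 × 0.1399 = 4.950 × 10^-3 mol
n(HNO3) in the aliquot = 4.950 × 10^-3 mol (1:1 ratio)
[HNO3]_dilute = 4.950 × 10^-3 / 0.02000 = 0.2475 mol/L
Dilution factor = 100.0 / 25.00 = 4.000
[HNO3]_stock = 0.2475 × 4.000 = 0.9899 mol/L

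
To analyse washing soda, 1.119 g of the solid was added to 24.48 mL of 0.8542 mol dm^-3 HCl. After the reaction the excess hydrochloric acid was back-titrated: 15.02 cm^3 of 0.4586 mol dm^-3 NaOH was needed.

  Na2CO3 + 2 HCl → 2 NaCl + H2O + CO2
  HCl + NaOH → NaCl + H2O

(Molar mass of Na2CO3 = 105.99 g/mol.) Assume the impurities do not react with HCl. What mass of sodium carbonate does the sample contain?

n(HCl) added = 0.02448 × 0.8542 = 0.02091 mol
n(NaOH) used in back-titration = 0.01502 × 0.4586 = 6.888 × 10^-3 mol
n(HCl) left over = 6.888 × 10^-3 mol (1:1 ratio)
n(HCl) consumed by analyte = 0.02091 − 6.888 × 10^-3 = 0.01402 mol
From the 1:2 ratio, n(Na2CO3) = 1/2 × 0.01402 = 7.011 × 10^-3 mol
mass of Na2CO3 = 7.011 × 10^-3 × 105.99 = 0.7431 g

0.7431 g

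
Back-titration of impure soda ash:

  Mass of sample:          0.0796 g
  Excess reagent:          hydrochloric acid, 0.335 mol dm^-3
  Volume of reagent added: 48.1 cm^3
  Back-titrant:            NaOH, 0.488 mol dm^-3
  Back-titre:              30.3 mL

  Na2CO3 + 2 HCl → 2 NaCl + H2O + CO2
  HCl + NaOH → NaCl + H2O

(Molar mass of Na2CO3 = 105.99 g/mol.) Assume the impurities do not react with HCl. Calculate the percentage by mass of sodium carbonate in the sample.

n(HCl) added = 0.0481 × 0.335 = 0.0161 mol
n(NaOH) used in back-titration = 0.0303 × 0.488 = 0.0148 mol
n(HCl) left over = 0.0148 mol (1:1 ratio)
n(HCl) consumed by analyte = 0.0161 − 0.0148 = 1.33 × 10^-3 mol
From the 1:2 ratio, n(Na2CO3) = 1/2 × 1.33 × 10^-3 = 6.64 × 10^-4 mol
mass of Na2CO3 = 6.64 × 10^-4 × 105.99 = 0.0703 g
% Na2CO3 = 0.0703 / 0.0796 × 100 = 88.4 %

88.4 %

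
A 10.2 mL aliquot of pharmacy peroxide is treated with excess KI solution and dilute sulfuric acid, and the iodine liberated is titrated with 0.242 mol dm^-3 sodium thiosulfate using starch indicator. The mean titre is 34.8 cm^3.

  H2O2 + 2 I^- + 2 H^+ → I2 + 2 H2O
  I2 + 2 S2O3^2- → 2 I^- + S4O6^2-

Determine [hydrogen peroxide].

n(S2O3^2-) = 0.0348 × 0.242 = 8.42 × 10^-3 mol
n(I2) = n(S2O3^2-)/2 = 4.21 × 10^-3 mol
n(H2O2) in the aliquot = 4.21 × 10^-3 mol (1:1 ratio)
[H2O2] = 4.21 × 10^-3 / 0.0102 = 0.413 mol/L

0.413 mol/L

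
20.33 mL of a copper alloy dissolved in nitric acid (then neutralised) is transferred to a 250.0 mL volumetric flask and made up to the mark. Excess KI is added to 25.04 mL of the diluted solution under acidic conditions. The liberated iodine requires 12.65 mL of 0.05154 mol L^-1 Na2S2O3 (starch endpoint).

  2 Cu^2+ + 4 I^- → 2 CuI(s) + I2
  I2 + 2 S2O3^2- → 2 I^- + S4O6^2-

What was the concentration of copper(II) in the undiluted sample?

0.3202 mol/L

n(S2O3^2-) = 0.01265 × 0.05154 = 6.520 × 10^-4 mol
n(I2) = n(S2O3^2-)/2 = 3.260 × 10^-4 mol
From the 2:1 ratio, n(Cu2+) in the aliquot = 2/1 × 3.260 × 10^-4 = 6.520 × 10^-4 mol
[Cu2+]_dilute = 6.520 × 10^-4 / 0.02504 = 0.02604 mol/L
[Cu2+]_original = 0.02604 × 250.0/20.33 = 0.3202 mol/L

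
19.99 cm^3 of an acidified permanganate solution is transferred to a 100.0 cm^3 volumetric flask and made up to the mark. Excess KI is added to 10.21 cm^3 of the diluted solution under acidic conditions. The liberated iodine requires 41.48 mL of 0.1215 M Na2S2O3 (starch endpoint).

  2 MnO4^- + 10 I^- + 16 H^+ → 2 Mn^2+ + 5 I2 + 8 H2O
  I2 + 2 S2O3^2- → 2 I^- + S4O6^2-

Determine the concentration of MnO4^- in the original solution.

0.4939 M

n(S2O3^2-) = 0.04148 × 0.1215 = 5.040 × 10^-3 mol
n(I2) = n(S2O3^2-)/2 = 2.520 × 10^-3 mol
From the 2:5 ratio, n(MnO4^-) in the aliquot = 2/5 × 2.520 × 10^-3 = 1.008 × 10^-3 mol
[MnO4^-]_dilute = 1.008 × 10^-3 / 0.01021 = 0.09872 mol/L
[MnO4^-]_original = 0.09872 × 100.0/19.99 = 0.4939 mol/L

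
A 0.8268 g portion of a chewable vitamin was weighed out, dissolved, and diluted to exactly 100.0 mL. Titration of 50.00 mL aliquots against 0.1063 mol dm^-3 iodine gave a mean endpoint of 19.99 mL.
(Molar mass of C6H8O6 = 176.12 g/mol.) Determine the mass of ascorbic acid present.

C6H8O6 + I2 → C6H6O6 + 2 HI
n(I2) per titration = 0.01999 × 0.1063 = 2.125 × 10^-3 mol
n(C6H8O6) in each aliquot = 2.125 × 10^-3 mol (1:1 ratio)
n(C6H8O6) in the whole flask = 2.125 × 10^-3 × 100.0/50.00 = 4.250 × 10^-3 mol
mass of C6H8O6 = 4.250 × 10^-3 × 176.12 = 0.7485 g

0.7485 g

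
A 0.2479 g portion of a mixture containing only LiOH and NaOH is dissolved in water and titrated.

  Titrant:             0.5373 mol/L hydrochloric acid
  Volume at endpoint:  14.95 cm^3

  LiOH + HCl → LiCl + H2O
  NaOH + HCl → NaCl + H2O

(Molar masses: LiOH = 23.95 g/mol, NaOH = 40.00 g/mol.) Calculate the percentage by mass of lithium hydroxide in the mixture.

44.19 %

n(HCl) = 0.01495 × 0.5373 = 8.033 × 10^-3 mol
Let x = n(LiOH), y = n(NaOH).
Titrant: 1x + 1y = 8.033 × 10^-3;  mass: 23.95x + 40.00y = 0.2479
Solving, x = 4.574 × 10^-3 mol, y = 3.459 × 10^-3 mol
mass of LiOH = 4.574 × 10^-3 × 23.95 = 0.1095 g
% LiOH = 0.1095 / 0.2479 × 100 = 44.19 %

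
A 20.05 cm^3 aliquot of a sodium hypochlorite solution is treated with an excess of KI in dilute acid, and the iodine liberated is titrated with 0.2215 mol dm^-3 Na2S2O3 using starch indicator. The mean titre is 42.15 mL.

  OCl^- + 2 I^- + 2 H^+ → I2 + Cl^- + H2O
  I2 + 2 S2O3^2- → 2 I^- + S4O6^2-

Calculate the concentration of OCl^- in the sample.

n(S2O3^2-) = 0.04215 × 0.2215 = 9.336 × 10^-3 mol
n(I2) = n(S2O3^2-)/2 = 4.668 × 10^-3 mol
n(OCl^-) in the aliquot = 4.668 × 10^-3 mol (1:1 ratio)
[OCl^-] = 4.668 × 10^-3 / 0.02005 = 0.2328 mol/L

0.2328 mol/L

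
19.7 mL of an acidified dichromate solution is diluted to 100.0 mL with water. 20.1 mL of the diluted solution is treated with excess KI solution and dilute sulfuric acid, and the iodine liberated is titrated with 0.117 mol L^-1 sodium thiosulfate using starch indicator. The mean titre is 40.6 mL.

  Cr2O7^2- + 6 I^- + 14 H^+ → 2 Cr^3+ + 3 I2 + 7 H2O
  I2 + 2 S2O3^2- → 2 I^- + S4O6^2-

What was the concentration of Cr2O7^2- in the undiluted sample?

0.200 mol/L

n(S2O3^2-) = 0.0406 × 0.117 = 4.75 × 10^-3 mol
n(I2) = n(S2O3^2-)/2 = 2.38 × 10^-3 mol
From the 1:3 ratio, n(Cr2O7^2-) in the aliquot = 1/3 × 2.38 × 10^-3 = 7.92 × 10^-4 mol
[Cr2O7^2-]_dilute = 7.92 × 10^-4 / 0.0201 = 0.0394 mol/L
[Cr2O7^2-]_original = 0.0394 × 100.0/19.7 = 0.200 mol/L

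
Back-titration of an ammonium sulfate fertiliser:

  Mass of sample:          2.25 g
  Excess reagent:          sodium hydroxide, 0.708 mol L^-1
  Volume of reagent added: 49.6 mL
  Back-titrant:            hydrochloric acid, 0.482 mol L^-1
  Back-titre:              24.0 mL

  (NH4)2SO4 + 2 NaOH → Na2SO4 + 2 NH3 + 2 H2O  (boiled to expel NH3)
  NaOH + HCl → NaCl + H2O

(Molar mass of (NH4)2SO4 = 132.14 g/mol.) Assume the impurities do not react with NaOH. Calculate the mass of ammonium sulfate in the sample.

1.56 g

n(NaOH) added = 0.0496 × 0.708 = 0.0351 mol
n(HCl) used in back-titration = 0.0240 × 0.482 = 0.0116 mol
n(NaOH) left over = 0.0116 mol (1:1 ratio)
n(NaOH) consumed by analyte = 0.0351 − 0.0116 = 0.0235 mol
From the 1:2 ratio, n((NH4)2SO4) = 1/2 × 0.0235 = 0.0118 mol
mass of (NH4)2SO4 = 0.0118 × 132.14 = 1.56 g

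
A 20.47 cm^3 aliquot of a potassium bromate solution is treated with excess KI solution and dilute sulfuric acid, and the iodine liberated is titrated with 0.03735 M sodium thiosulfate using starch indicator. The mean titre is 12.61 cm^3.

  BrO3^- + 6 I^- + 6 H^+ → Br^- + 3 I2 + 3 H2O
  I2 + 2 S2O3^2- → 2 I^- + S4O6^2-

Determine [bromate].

n(S2O3^2-) = 0.01261 × 0.03735 = 4.710 × 10^-4 mol
n(I2) = n(S2O3^2-)/2 = 2.355 × 10^-4 mol
From the 1:3 ratio, n(BrO3^-) in the aliquot = 1/3 × 2.355 × 10^-4 = 7.850 × 10^-5 mol
[BrO3^-] = 7.850 × 10^-5 / 0.02047 = 0.003835 mol/L

0.003835 M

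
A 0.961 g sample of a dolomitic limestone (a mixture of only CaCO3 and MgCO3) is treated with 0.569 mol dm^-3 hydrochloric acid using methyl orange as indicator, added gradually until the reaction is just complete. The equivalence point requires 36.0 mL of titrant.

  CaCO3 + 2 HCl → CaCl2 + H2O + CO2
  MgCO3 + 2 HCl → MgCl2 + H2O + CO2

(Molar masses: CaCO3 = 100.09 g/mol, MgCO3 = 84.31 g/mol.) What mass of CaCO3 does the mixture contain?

n(HCl) = 0.0360 × 0.569 = 0.0205 mol
Let x = n(CaCO3), y = n(MgCO3).
Titrant: 2x + 2y = 0.0205;  mass: 100.09x + 84.31y = 0.961
Solving, x = 6.18 × 10^-3 mol, y = 4.06 × 10^-3 mol
mass of CaCO3 = 6.18 × 10^-3 × 100.09 = 0.618 g

0.618 g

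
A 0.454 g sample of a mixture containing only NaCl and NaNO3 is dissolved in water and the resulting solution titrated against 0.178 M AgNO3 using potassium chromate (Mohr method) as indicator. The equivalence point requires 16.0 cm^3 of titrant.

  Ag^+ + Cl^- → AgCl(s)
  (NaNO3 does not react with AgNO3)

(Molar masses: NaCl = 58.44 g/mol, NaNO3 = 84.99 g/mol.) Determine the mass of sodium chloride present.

0.166 g

n(AgNO3) = 0.0160 × 0.178 = 2.85 × 10^-3 mol
Let x = n(NaCl), y = n(NaNO3).
Titrant: 1x = 2.85 × 10^-3;  mass: 58.44x + 84.99y = 0.454
Solving, x = 2.85 × 10^-3 mol, y = 3.38 × 10^-3 mol
mass of NaCl = 2.85 × 10^-3 × 58.44 = 0.166 g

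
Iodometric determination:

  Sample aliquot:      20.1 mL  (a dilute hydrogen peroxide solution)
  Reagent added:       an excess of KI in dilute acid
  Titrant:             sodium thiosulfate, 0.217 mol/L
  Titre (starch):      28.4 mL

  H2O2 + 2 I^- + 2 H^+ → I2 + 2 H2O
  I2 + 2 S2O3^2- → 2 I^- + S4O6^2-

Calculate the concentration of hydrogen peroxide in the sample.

0.153 mol/L

n(S2O3^2-) = 0.0284 × 0.217 = 6.16 × 10^-3 mol
n(I2) = n(S2O3^2-)/2 = 3.08 × 10^-3 mol
n(H2O2) in the aliquot = 3.08 × 10^-3 mol (1:1 ratio)
[H2O2] = 3.08 × 10^-3 / 0.0201 = 0.153 mol/L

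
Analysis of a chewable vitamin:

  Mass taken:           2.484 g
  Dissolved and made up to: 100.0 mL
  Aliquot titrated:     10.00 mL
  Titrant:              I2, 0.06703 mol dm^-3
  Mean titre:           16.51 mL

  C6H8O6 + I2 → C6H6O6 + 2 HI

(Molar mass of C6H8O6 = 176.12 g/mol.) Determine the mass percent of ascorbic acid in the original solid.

n(I2) per titration = 0.01651 × 0.06703 = 1.107 × 10^-3 mol
n(C6H8O6) in each aliquot = 1.107 × 10^-3 mol (1:1 ratio)
n(C6H8O6) in the whole flask = 1.107 × 10^-3 × 100.0/10.00 = 0.01107 mol
mass of C6H8O6 = 0.01107 × 176.12 = 1.949 g
% C6H8O6 = 1.949 / 2.484 × 100 = 78.46 %

78.46 %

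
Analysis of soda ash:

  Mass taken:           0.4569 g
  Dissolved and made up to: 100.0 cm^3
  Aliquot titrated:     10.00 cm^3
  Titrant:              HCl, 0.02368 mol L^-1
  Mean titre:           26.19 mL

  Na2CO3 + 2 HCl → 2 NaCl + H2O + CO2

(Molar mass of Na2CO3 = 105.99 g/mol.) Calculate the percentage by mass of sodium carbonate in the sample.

n(HCl) per titration = 0.02619 × 0.02368 = 6.202 × 10^-4 mol
From the 1:2 ratio, n(Na2CO3) in each aliquot = 1/2 × 6.202 × 10^-4 = 3.101 × 10^-4 mol
n(Na2CO3) in the whole flask = 3.101 × 10^-4 × 100.0/10.00 = 3.101 × 10^-3 mol
mass of Na2CO3 = 3.101 × 10^-3 × 105.99 = 0.3287 g
% Na2CO3 = 0.3287 / 0.4569 × 100 = 71.93 %

71.93 %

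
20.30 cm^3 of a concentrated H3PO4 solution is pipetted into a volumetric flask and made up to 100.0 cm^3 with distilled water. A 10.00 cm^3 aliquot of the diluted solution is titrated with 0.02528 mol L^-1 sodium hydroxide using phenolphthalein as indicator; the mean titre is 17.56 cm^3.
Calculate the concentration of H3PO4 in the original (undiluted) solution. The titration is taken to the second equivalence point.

H3PO4 + 2 NaOH → Na2HPO4 + 2 H2O
n(NaOH) = 0.01756 × 0.02528 = 4.439 × 10^-4 mol
From the 1:2 ratio, n(H3PO4) in the aliquot = 1/2 × 4.439 × 10^-4 = 2.220 × 10^-4 mol
[H3PO4]_dilute = 2.220 × 10^-4 / 0.01000 = 0.02220 mol/L
Dilution factor = 100.0 / 20.30 = 4.926
[H3PO4]_stock = 0.02220 × 4.926 = 0.1093 mol/L

0.1093 mol/L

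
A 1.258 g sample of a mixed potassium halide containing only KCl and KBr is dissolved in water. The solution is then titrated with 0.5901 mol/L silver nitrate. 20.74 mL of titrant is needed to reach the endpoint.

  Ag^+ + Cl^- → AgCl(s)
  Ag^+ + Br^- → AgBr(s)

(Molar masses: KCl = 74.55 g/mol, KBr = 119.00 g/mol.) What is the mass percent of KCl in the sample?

26.45 %

n(AgNO3) = 0.02074 × 0.5901 = 0.01224 mol
Let x = n(KCl), y = n(KBr).
Titrant: 1x + 1y = 0.01224;  mass: 74.55x + 119.00y = 1.258
Solving, x = 4.463 × 10^-3 mol, y = 7.775 × 10^-3 mol
mass of KCl = 4.463 × 10^-3 × 74.55 = 0.3328 g
% KCl = 0.3328 / 1.258 × 100 = 26.45 %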